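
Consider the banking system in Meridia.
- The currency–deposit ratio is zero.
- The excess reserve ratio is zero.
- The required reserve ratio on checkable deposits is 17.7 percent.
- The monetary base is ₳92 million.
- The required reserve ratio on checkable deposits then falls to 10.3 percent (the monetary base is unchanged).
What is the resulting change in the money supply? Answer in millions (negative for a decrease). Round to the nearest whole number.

₳373 million

Initially m₁ = 1 / (0.177) ≈ 5.6497, so M₁ = 5.6497 × 92 = 519.7724 million.
After the change m₂ = 1 / (0.103) ≈ 9.7087, so M₂ = 9.7087 × 92 = 893.2004 million.
ΔM = M₂ − M₁ = 893.2004 − 519.7724 = 373.428 million.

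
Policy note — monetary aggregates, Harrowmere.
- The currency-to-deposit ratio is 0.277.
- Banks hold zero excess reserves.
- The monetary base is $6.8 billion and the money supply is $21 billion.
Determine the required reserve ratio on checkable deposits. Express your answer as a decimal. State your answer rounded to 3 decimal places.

Using m = M/MB = 21/6.8 ≈ 3.088235. Since m = (1 + c)/(c + rr + e), the denominator satisfies c + rr + e = (1 + c)/m = (1 + 0.277) / 3.088235 ≈ 0.413505.
With c = 0.277 and e = 0, the required reserve ratio on checkable deposits is 0.413505 − 0.277 − 0 = 0.136505.

0.137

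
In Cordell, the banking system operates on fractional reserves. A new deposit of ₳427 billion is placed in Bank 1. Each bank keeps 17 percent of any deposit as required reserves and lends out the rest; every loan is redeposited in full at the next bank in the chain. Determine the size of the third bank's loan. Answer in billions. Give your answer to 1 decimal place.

Each bank lends a fraction (1 − rr) = 0.8300 of the deposit it receives, so Bank 3 receives 427·0.8300^2 and lends 427·0.8300^3 ≈ 244.1530 billion.

₳244.2 billion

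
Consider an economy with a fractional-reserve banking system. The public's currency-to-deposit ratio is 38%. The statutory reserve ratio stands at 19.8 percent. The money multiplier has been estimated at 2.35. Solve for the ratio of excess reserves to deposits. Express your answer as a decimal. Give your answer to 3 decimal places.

Using m = 2.35. Since m = (1 + c)/(c + rr + e), the denominator satisfies c + rr + e = (1 + c)/m = (1 + 0.38) / 2.35 ≈ 0.587234.
With c = 0.38 and rr = 0.198, the ratio of excess reserves to deposits is 0.587234 − 0.38 − 0.198 = 0.009234.

0.009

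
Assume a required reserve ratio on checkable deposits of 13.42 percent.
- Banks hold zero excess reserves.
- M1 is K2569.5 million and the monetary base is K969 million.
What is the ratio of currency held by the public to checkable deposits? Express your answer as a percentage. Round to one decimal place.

Using m = M/MB = 2569.5/969 ≈ 2.651703. From m = (1 + c)/(c + rr + e), rearranging gives 1 + c = m·(c + rr + e), so c·(1 − m) = m·(rr + e) − 1.
Hence c = [m·(rr + e) − 1]/(1 − m) = [2.651703 × (0.1342 + 0) − 1] / (1 − 2.651703) ≈ 0.389986.

39.0%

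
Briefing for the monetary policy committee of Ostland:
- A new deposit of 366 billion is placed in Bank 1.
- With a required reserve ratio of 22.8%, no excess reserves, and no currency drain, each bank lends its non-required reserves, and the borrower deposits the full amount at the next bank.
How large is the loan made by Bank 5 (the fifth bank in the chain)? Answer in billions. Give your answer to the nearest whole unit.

100 billion

Each bank lends a fraction (1 − rr) = 0.7720 of the deposit it receives, so Bank 5 receives 366·0.7720^4 and lends 366·0.7720^5 ≈ 100.3616 billion.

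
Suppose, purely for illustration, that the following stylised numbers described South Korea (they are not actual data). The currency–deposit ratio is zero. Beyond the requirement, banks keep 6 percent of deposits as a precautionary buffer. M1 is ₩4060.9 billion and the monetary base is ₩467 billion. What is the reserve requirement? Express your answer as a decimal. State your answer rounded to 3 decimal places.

Using m = M/MB = 4060.9/467 ≈ 8.695717. Since m = (1 + c)/(c + rr + e), the denominator satisfies c + rr + e = (1 + c)/m = (1 + 0) / 8.695717 ≈ 0.114999.
With c = 0 and e = 0.06, the reserve requirement is 0.114999 − 0 − 0.06 = 0.054999.

0.055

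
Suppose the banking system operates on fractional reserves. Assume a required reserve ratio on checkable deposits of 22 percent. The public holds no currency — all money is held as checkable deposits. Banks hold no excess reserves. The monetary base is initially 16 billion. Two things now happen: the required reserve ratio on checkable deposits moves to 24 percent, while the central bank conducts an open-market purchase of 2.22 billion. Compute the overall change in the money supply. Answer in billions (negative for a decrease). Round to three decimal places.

Before: m₁ = 1 / (0.22) ≈ 4.545455, MB₁ = 16, so M₁ = 4.545455 × 16 ≈ 72.7273 billion.
After: m₂ = 1 / (0.24) ≈ 4.166667, MB₂ = 16 + 2.22 = 18.22, so M₂ = 4.166667 × 18.22 ≈ 75.9167 billion.
ΔM = M₂ − M₁ = 75.9167 − 72.7273 = 3.1894 billion.

3.189 billion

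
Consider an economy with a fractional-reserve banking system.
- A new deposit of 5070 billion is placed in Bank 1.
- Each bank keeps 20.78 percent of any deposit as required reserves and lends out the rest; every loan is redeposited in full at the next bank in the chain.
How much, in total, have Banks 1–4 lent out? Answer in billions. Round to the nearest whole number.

Bank i lends (1 − rr)^i of the original deposit: Bank 1 lends 5070·0.7922 = 4016.4540, Bank 2 lends 5070·0.7922² ≈ 3181.8349, and so on.
Summing a geometric series: total = 5070·[0.7922·(1 − 0.7922^4) / (1 − 0.7922)] ≈ 11715.7970 billion.

11716 billion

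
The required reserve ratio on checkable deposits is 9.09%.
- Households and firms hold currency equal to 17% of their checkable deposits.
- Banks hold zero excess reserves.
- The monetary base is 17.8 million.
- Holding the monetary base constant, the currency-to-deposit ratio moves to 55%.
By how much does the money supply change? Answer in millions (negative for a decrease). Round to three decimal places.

-36.775 million

Initially m₁ = (1 + 0.17) / (0.0909 + 0.17) ≈ 4.484477, so M₁ = 4.484477 × 17.8 ≈ 79.8237 million.
After the change m₂ = (1 + 0.55) / (0.0909 + 0.55) ≈ 2.418474, so M₂ = 2.418474 × 17.8 ≈ 43.0488 million.
ΔM = M₂ − M₁ = 43.0488 − 79.8237 = -36.7749 million.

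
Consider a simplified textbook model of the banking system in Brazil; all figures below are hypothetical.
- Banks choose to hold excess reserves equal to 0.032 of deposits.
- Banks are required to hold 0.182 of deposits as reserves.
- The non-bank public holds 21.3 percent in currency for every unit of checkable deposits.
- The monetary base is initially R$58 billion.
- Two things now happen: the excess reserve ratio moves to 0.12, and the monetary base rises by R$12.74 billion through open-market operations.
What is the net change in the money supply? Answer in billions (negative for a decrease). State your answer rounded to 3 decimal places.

Before: m₁ = (1 + 0.213) / (0.182 + 0.032 + 0.213) ≈ 2.840749, MB₁ = 58, so M₁ = 2.840749 × 58 ≈ 164.7634 billion.
After: m₂ = (1 + 0.213) / (0.182 + 0.12 + 0.213) ≈ 2.355340, MB₂ = 58 + 12.74 = 70.74, so M₂ = 2.355340 × 70.74 ≈ 166.6168 billion.
ΔM = M₂ − M₁ = 166.6168 − 164.7634 = 1.8534 billion.

R$1.853 billion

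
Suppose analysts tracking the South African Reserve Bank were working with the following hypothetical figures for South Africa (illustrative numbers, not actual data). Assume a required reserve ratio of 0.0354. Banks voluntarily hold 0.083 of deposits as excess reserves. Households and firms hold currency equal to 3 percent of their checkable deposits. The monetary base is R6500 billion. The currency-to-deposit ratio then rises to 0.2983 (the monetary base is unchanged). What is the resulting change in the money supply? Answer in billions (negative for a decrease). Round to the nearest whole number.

-24863 billion

Initially m₁ = (1 + 0.03) / (0.0354 + 0.083 + 0.03) ≈ 6.94070, so M₁ = 6.94070 × 6500 = 45114.55 billion.
After the change m₂ = (1 + 0.2983) / (0.0354 + 0.083 + 0.2983) ≈ 3.11567, so M₂ = 3.11567 × 6500 = 20251.855 billion.
ΔM = M₂ − M₁ = 20251.855 − 45114.55 = -24862.695 billion.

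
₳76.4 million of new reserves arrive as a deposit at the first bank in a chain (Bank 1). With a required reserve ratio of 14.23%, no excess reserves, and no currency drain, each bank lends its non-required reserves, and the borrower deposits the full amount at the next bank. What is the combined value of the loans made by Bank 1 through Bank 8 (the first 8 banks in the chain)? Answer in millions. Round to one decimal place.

₳325.6 million

Bank i lends (1 − rr)^i of the original deposit: Bank 1 lends 76.4·0.8577 ≈ 65.5283, Bank 2 lends 76.4·0.8577² ≈ 56.2036, and so on.
Summing a geometric series: total = 76.4·[0.8577·(1 − 0.8577^8) / (1 − 0.8577)] ≈ 325.6264 million.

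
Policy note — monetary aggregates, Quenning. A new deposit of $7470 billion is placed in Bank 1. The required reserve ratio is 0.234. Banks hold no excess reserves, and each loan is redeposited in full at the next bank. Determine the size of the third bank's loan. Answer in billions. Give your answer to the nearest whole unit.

$3357 billion

Each bank lends a fraction (1 − rr) = 0.7660 of the deposit it receives, so Bank 3 receives 7470·0.7660^2 and lends 7470·0.7660^3 ≈ 3357.4296 billion.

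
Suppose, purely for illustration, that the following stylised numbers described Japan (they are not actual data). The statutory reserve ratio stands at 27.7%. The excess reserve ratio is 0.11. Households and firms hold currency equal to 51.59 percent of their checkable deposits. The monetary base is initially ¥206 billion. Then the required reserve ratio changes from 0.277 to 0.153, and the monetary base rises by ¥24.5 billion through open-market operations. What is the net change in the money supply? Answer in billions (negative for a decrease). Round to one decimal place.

¥102.7 billion

Before: m₁ = (1 + 0.5159) / (0.277 + 0.11 + 0.5159) ≈ 1.67892, MB₁ = 206, so M₁ = 1.67892 × 206 ≈ 345.8575 billion.
After: m₂ = (1 + 0.5159) / (0.153 + 0.11 + 0.5159) ≈ 1.94621, MB₂ = 206 + 24.5 = 230.5, so M₂ = 1.94621 × 230.5 ≈ 448.6014 billion.
ΔM = M₂ − M₁ = 448.6014 − 345.8575 = 102.7439 billion.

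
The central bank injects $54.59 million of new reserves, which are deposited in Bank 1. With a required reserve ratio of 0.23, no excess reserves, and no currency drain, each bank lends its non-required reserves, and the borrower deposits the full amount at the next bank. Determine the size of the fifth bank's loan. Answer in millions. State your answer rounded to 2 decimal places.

Each bank lends a fraction (1 − rr) = 0.7700 of the deposit it receives, so Bank 5 receives 54.59·0.7700^4 and lends 54.59·0.7700^5 ≈ 14.7763 million.

$14.78 million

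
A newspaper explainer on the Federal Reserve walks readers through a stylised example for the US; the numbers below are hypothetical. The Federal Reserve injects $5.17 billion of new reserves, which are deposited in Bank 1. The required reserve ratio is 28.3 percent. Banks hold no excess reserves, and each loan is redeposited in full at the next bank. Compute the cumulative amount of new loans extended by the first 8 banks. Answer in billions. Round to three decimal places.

Bank i lends (1 − rr)^i of the original deposit: Bank 1 lends 5.17·0.7170 ≈ 3.7069, Bank 2 lends 5.17·0.7170² ≈ 2.6578, and so on.
Summing a geometric series: total = 5.17·[0.7170·(1 − 0.7170^8) / (1 − 0.7170)] ≈ 12.1836 billion.

$12.184 billion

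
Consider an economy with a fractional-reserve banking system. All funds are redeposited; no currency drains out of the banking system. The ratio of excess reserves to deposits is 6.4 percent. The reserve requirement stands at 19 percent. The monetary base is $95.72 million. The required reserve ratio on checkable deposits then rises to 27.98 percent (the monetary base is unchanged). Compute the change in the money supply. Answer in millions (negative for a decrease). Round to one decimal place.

Initially m₁ = 1 / (0.19 + 0.064) ≈ 3.9370, so M₁ = 3.9370 × 95.72 ≈ 376.8496 million.
After the change m₂ = 1 / (0.2798 + 0.064) ≈ 2.9087, so M₂ = 2.9087 × 95.72 ≈ 278.4208 million.
ΔM = M₂ − M₁ = 278.4208 − 376.8496 = -98.4288 million.

-98.4 million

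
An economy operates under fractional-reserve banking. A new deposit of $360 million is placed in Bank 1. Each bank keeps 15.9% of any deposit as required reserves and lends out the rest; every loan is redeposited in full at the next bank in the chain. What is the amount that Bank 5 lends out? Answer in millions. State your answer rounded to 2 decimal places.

Each bank lends a fraction (1 − rr) = 0.8410 of the deposit it receives, so Bank 5 receives 360·0.8410^4 and lends 360·0.8410^5 ≈ 151.4546 million.

$151.45 million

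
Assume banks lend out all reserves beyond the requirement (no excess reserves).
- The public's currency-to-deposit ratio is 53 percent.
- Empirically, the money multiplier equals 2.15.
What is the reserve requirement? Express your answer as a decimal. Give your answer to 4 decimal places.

0.1816

Using m = 2.15. Since m = (1 + c)/(c + rr + e), the denominator satisfies c + rr + e = (1 + c)/m = (1 + 0.53) / 2.15 ≈ 0.711628.
With c = 0.53 and e = 0, the reserve requirement is 0.711628 − 0.53 − 0 = 0.181628.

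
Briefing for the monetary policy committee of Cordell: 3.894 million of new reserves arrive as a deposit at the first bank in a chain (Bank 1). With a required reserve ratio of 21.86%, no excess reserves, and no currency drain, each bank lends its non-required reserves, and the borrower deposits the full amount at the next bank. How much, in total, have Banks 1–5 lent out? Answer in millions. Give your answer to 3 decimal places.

9.864 million

Bank i lends (1 − rr)^i of the original deposit: Bank 1 lends 3.894·0.7814 ≈ 3.0428, Bank 2 lends 3.894·0.7814² ≈ 2.3776, and so on.
Summing a geometric series: total = 3.894·[0.7814·(1 − 0.7814^5) / (1 − 0.7814)] ≈ 9.8644 million.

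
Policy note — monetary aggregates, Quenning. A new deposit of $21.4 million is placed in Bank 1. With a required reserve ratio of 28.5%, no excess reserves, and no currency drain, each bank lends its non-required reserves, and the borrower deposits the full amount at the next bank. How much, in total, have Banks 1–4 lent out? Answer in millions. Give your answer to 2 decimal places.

$39.66 million

Bank i lends (1 − rr)^i of the original deposit: Bank 1 lends 21.4·0.7150 = 15.3010, Bank 2 lends 21.4·0.7150² ≈ 10.9402, and so on.
Summing a geometric series: total = 21.4·[0.7150·(1 − 0.7150^4) / (1 − 0.7150)] ≈ 39.6564 million.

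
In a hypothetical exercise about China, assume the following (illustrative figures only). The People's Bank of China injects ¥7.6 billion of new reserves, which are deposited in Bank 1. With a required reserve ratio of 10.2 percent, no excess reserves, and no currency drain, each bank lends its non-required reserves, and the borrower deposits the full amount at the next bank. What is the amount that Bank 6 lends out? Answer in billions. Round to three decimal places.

Each bank lends a fraction (1 − rr) = 0.8980 of the deposit it receives, so Bank 6 receives 7.6·0.8980^5 and lends 7.6·0.8980^6 ≈ 3.9854 billion.

¥3.985 billion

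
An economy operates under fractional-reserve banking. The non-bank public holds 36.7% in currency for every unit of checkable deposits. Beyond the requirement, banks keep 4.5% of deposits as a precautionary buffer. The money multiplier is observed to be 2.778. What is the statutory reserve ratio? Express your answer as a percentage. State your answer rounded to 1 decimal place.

8.0%

Using m = 2.778. Since m = (1 + c)/(c + rr + e), the denominator satisfies c + rr + e = (1 + c)/m = (1 + 0.367) / 2.778 ≈ 0.492081.
With c = 0.367 and e = 0.045, the statutory reserve ratio is 0.492081 − 0.367 − 0.045 = 0.080081.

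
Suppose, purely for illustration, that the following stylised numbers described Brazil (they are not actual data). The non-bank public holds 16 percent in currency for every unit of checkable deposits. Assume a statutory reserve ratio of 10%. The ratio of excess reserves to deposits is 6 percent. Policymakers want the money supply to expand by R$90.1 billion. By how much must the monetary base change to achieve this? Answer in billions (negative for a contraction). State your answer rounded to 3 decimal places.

The money multiplier is m = (1 + c) / (rr + e + c) = (1 + 0.16) / (0.1 + 0.06 + 0.16) = 3.625000.
ΔMB = ΔM / m = (+90.1) / 3.625000 ≈ 24.8552 billion.

R$24.855 billion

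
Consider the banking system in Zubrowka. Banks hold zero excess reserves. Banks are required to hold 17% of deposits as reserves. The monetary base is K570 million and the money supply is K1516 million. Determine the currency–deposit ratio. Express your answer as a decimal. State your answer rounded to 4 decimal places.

Using m = M/MB = 1516/570 ≈ 2.659649. From m = (1 + c)/(c + rr + e), rearranging gives 1 + c = m·(c + rr + e), so c·(1 − m) = m·(rr + e) − 1.
Hence c = [m·(rr + e) − 1]/(1 − m) = [2.659649 × (0.17 + 0) − 1] / (1 − 2.659649) ≈ 0.330106.

0.3301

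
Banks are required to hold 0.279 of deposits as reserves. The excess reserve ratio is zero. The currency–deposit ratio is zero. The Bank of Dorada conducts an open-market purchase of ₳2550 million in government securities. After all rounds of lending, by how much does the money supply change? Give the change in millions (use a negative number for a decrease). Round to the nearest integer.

₳9140 million

The simple money multiplier is m = 1/rr = 1/0.279 ≈ 3.58423.
An open-market purchase increases the monetary base by 2550 million, so ΔM = m × ΔMB = 3.58423 × 2550 = 9139.7865 million.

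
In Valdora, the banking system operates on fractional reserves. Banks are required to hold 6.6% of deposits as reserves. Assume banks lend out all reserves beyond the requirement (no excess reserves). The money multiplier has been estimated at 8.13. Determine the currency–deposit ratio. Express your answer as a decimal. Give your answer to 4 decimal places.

Using m = 8.13. From m = (1 + c)/(c + rr + e), rearranging gives 1 + c = m·(c + rr + e), so c·(1 − m) = m·(rr + e) − 1.
Hence c = [m·(rr + e) − 1]/(1 − m) = [8.13 × (0.066 + 0) − 1] / (1 − 8.13) ≈ 0.064996.

0.0650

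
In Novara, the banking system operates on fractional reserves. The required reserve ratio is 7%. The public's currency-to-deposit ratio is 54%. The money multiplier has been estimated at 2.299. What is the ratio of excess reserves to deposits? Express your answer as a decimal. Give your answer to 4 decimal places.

Using m = 2.299. Since m = (1 + c)/(c + rr + e), the denominator satisfies c + rr + e = (1 + c)/m = (1 + 0.54) / 2.299 ≈ 0.669856.
With c = 0.54 and rr = 0.07, the ratio of excess reserves to deposits is 0.669856 − 0.54 − 0.07 = 0.059856.

0.0599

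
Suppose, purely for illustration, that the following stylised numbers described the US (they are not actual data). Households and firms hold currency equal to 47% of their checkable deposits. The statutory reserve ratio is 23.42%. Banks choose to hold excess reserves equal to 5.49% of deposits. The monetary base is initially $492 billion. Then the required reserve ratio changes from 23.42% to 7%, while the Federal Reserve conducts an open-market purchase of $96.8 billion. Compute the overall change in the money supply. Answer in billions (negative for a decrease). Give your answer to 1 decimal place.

$502.2 billion

Before: m₁ = (1 + 0.47) / (0.2342 + 0.0549 + 0.47) ≈ 1.93650, MB₁ = 492, so M₁ = 1.93650 × 492 = 952.758 billion.
After: m₂ = (1 + 0.47) / (0.07 + 0.0549 + 0.47) ≈ 2.47100, MB₂ = 492 + 96.8 = 588.8, so M₂ = 2.47100 × 588.8 = 1454.9248 billion.
ΔM = M₂ − M₁ = 1454.9248 − 952.758 = 502.1668 billion.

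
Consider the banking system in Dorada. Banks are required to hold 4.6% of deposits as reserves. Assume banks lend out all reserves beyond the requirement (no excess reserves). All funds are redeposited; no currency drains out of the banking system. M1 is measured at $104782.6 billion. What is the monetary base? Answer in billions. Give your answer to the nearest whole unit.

With no currency drain and no excess reserves, the money multiplier is m = 1/rr = 1/0.046 ≈ 21.7391304.
The monetary base is MB = M / m = 104782.6 / 21.7391304 ≈ 4819.9996 billion.

$4820 billion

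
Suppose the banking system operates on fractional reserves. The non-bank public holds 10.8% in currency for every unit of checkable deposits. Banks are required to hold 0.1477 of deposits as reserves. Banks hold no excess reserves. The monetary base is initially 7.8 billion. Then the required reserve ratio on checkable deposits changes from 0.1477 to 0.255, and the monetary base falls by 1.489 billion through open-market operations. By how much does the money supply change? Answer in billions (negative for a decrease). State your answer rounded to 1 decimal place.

Before: m₁ = (1 + 0.108) / (0.1477 + 0.108) ≈ 4.3332, MB₁ = 7.8, so M₁ = 4.3332 × 7.8 ≈ 33.799 billion.
After: m₂ = (1 + 0.108) / (0.255 + 0.108) ≈ 3.0523, MB₂ = 7.8 − 1.489 = 6.311, so M₂ = 3.0523 × 6.311 ≈ 19.2631 billion.
ΔM = M₂ − M₁ = 19.2631 − 33.799 = -14.5359 billion.

-14.5 billion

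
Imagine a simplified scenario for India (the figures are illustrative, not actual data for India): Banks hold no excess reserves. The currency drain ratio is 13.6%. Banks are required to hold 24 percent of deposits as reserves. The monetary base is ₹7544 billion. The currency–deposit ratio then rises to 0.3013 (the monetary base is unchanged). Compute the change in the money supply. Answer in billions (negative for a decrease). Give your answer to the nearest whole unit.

Initially m₁ = (1 + 0.136) / (0.24 + 0.136) ≈ 3.02128, so M₁ = 3.02128 × 7544 ≈ 22792.5363 billion.
After the change m₂ = (1 + 0.3013) / (0.24 + 0.3013) ≈ 2.40403, so M₂ = 2.40403 × 7544 ≈ 18136.0023 billion.
ΔM = M₂ − M₁ = 18136.0023 − 22792.5363 = -4656.534 billion.

-4657 billion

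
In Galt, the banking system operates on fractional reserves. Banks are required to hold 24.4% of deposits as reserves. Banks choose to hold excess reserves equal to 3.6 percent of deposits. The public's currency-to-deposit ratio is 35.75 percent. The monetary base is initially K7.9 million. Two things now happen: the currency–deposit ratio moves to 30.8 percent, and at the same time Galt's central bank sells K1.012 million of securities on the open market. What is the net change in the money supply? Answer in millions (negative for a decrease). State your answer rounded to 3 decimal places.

-1.500 million

Before: m₁ = (1 + 0.3575) / (0.244 + 0.036 + 0.3575) ≈ 2.12941, MB₁ = 7.9, so M₁ = 2.12941 × 7.9 ≈ 16.8223 million.
After: m₂ = (1 + 0.308) / (0.244 + 0.036 + 0.308) ≈ 2.22449, MB₂ = 7.9 − 1.012 = 6.888, so M₂ = 2.22449 × 6.888 ≈ 15.3223 million.
ΔM = M₂ − M₁ = 15.3223 − 16.8223 = -1.5 million.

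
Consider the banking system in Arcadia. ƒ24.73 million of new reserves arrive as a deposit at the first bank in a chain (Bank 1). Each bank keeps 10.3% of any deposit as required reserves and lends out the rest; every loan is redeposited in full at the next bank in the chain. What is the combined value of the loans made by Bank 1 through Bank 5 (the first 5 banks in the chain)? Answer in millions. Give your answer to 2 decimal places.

ƒ90.30 million

Bank i lends (1 − rr)^i of the original deposit: Bank 1 lends 24.73·0.8970 ≈ 22.1828, Bank 2 lends 24.73·0.8970² ≈ 19.8980, and so on.
Summing a geometric series: total = 24.73·[0.8970·(1 − 0.8970^5) / (1 − 0.8970)] ≈ 90.3004 million.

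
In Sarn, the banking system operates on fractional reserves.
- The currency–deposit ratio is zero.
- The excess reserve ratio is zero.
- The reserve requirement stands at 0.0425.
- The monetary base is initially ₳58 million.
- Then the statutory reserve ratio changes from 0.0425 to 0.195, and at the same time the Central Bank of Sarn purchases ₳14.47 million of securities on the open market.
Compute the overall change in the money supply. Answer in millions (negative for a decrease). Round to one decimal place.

Before: m₁ = 1 / (0.0425) ≈ 23.5294, MB₁ = 58, so M₁ = 23.5294 × 58 = 1364.7052 million.
After: m₂ = 1 / (0.195) ≈ 5.1282, MB₂ = 58 + 14.47 = 72.47, so M₂ = 5.1282 × 72.47 ≈ 371.6407 million.
ΔM = M₂ − M₁ = 371.6407 − 1364.7052 = -993.0645 million.

-993.1 million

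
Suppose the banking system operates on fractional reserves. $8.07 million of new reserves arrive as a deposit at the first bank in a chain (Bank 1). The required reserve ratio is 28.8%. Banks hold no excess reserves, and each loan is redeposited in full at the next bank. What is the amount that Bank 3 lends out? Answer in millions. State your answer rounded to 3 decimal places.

Each bank lends a fraction (1 − rr) = 0.7120 of the deposit it receives, so Bank 3 receives 8.07·0.7120^2 and lends 8.07·0.7120^3 ≈ 2.9128 million.

$2.913 million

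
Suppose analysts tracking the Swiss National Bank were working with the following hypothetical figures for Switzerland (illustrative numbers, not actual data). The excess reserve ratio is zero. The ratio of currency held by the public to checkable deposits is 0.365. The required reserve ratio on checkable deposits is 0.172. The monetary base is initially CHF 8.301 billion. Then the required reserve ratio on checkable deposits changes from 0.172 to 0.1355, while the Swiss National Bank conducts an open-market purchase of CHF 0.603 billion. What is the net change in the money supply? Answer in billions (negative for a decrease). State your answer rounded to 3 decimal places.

CHF 3.183 billion

Before: m₁ = (1 + 0.365) / (0.172 + 0.365) ≈ 2.54190, MB₁ = 8.301, so M₁ = 2.54190 × 8.301 ≈ 21.1003 billion.
After: m₂ = (1 + 0.365) / (0.1355 + 0.365) ≈ 2.72727, MB₂ = 8.301 + 0.603 = 8.904, so M₂ = 2.72727 × 8.904 ≈ 24.2836 billion.
ΔM = M₂ − M₁ = 24.2836 − 21.1003 = 3.1833 billion.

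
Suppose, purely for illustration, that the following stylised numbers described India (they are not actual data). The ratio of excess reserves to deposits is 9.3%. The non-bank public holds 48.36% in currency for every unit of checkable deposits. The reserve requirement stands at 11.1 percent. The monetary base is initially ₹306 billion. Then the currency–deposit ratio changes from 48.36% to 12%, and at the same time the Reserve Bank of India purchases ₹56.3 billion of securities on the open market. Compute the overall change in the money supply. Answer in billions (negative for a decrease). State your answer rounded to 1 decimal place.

Before: m₁ = (1 + 0.4836) / (0.111 + 0.093 + 0.4836) ≈ 2.15765, MB₁ = 306, so M₁ = 2.15765 × 306 = 660.2409 billion.
After: m₂ = (1 + 0.12) / (0.111 + 0.093 + 0.12) ≈ 3.45679, MB₂ = 306 + 56.3 = 362.3, so M₂ = 3.45679 × 362.3 ≈ 1252.395 billion.
ΔM = M₂ − M₁ = 1252.395 − 660.2409 = 592.1541 billion.

₹592.2 billion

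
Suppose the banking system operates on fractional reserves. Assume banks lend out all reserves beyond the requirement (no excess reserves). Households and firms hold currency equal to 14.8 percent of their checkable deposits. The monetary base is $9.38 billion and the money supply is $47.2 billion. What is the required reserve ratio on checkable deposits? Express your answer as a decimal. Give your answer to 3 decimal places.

Using m = M/MB = 47.2/9.38 ≈ 5.031983. Since m = (1 + c)/(c + rr + e), the denominator satisfies c + rr + e = (1 + c)/m = (1 + 0.148) / 5.031983 ≈ 0.228141.
With c = 0.148 and e = 0, the required reserve ratio on checkable deposits is 0.228141 − 0.148 − 0 = 0.080141.

0.080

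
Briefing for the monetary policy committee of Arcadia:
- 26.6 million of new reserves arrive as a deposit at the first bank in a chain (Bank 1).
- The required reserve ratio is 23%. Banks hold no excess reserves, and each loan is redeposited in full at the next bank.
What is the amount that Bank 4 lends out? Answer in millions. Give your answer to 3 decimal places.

9.351 million

Each bank lends a fraction (1 − rr) = 0.7700 of the deposit it receives, so Bank 4 receives 26.6·0.7700^3 and lends 26.6·0.7700^4 ≈ 9.3507 million.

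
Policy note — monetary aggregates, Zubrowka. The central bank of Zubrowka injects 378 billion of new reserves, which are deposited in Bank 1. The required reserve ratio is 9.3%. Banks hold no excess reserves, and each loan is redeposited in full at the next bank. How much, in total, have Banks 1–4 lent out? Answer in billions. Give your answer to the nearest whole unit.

Bank i lends (1 − rr)^i of the original deposit: Bank 1 lends 378·0.9070 = 342.8460, Bank 2 lends 378·0.9070² ≈ 310.9613, and so on.
Summing a geometric series: total = 378·[0.9070·(1 − 0.9070^4) / (1 − 0.9070)] ≈ 1191.6613 billion.

1192 billion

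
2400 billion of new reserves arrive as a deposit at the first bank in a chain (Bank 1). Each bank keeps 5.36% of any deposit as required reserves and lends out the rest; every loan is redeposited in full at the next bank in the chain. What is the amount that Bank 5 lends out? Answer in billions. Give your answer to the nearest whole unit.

1822 billion

Each bank lends a fraction (1 − rr) = 0.9464 of the deposit it receives, so Bank 5 receives 2400·0.9464^4 and lends 2400·0.9464^5 ≈ 1822.1532 billion.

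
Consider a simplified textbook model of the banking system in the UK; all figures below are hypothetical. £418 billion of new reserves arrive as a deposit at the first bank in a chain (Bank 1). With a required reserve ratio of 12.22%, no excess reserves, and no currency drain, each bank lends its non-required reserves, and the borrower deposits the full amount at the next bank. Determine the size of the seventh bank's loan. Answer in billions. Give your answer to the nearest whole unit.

£168 billion

Each bank lends a fraction (1 − rr) = 0.8778 of the deposit it receives, so Bank 7 receives 418·0.8778^6 and lends 418·0.8778^7 ≈ 167.8593 billion.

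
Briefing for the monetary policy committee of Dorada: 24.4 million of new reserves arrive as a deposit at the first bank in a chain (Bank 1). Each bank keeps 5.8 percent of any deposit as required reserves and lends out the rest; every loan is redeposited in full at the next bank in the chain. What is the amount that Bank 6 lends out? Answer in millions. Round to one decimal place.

17.0 million

Each bank lends a fraction (1 − rr) = 0.9420 of the deposit it receives, so Bank 6 receives 24.4·0.9420^5 and lends 24.4·0.9420^6 ≈ 17.0489 million.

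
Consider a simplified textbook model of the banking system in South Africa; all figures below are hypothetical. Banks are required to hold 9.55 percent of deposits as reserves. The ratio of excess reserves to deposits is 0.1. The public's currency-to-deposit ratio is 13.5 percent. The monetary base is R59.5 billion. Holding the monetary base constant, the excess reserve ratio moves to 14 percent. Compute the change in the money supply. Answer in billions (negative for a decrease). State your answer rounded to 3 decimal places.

Initially m₁ = (1 + 0.135) / (0.0955 + 0.1 + 0.135) ≈ 3.434191, so M₁ = 3.434191 × 59.5 ≈ 204.3344 billion.
After the change m₂ = (1 + 0.135) / (0.0955 + 0.14 + 0.135) ≈ 3.063428, so M₂ = 3.063428 × 59.5 ≈ 182.274 billion.
ΔM = M₂ − M₁ = 182.274 − 204.3344 = -22.0604 billion.

-22.060 billion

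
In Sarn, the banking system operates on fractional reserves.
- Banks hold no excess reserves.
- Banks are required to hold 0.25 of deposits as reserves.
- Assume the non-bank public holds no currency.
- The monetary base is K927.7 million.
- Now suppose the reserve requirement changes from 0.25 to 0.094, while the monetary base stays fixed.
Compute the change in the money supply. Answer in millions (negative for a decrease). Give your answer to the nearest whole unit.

K6158 million

Initially m₁ = 1 / (0.25) = 4, so M₁ = 4 × 927.7 = 3710.8 million.
After the change m₂ = 1 / (0.094) ≈ 10.6383, so M₂ = 10.6383 × 927.7 ≈ 9869.1509 million.
ΔM = M₂ − M₁ = 9869.1509 − 3710.8 = 6158.3509 million.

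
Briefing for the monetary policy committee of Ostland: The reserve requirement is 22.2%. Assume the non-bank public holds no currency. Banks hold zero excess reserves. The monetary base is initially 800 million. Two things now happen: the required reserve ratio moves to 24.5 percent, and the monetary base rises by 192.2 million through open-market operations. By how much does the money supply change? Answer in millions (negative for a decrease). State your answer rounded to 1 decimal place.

446.2 million

Before: m₁ = 1 / (0.222) ≈ 4.50450, MB₁ = 800, so M₁ = 4.50450 × 800 = 3603.6 million.
After: m₂ = 1 / (0.245) ≈ 4.08163, MB₂ = 800 + 192.2 = 992.2, so M₂ = 4.08163 × 992.2 ≈ 4049.7933 million.
ΔM = M₂ − M₁ = 4049.7933 − 3603.6 = 446.1933 million.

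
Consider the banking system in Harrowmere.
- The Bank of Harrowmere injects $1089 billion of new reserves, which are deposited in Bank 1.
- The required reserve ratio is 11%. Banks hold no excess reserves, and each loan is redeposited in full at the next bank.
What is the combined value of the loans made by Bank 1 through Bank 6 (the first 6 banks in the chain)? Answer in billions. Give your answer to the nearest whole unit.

Bank i lends (1 − rr)^i of the original deposit: Bank 1 lends 1089·0.8900 = 969.2100, Bank 2 lends 1089·0.8900² = 862.5969, and so on.
Summing a geometric series: total = 1089·[0.8900·(1 − 0.8900^6) / (1 − 0.8900)] ≈ 4432.0978 billion.

$4432 billion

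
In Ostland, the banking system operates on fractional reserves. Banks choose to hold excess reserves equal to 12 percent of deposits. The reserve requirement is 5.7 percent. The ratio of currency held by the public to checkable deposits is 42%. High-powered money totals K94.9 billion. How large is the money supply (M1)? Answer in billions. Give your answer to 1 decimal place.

The money multiplier is m = (1 + c) / (rr + e + c) = (1 + 0.42) / (0.057 + 0.12 + 0.42) ≈ 2.3786.
So M = m × MB = 2.3786 × 94.9 ≈ 225.7291 billion.

K225.7 billion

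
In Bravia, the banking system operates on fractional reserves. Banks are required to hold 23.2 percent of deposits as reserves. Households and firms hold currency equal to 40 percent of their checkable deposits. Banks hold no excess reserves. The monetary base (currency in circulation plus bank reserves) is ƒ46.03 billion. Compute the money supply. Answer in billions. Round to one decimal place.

The money multiplier is m = (1 + c) / (rr + c) = (1 + 0.4) / (0.232 + 0.4) ≈ 2.2152.
So M = m × MB = 2.2152 × 46.03 ≈ 101.9657 billion.

ƒ102.0 billion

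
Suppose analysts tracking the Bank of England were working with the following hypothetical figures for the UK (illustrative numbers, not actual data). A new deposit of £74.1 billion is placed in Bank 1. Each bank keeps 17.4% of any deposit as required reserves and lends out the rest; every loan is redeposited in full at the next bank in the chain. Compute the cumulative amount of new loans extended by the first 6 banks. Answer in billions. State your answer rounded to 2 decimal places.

Bank i lends (1 − rr)^i of the original deposit: Bank 1 lends 74.1·0.8260 = 61.2066, Bank 2 lends 74.1·0.8260² ≈ 50.5567, and so on.
Summing a geometric series: total = 74.1·[0.8260·(1 − 0.8260^6) / (1 − 0.8260)] ≈ 240.0425 billion.

£240.04 billion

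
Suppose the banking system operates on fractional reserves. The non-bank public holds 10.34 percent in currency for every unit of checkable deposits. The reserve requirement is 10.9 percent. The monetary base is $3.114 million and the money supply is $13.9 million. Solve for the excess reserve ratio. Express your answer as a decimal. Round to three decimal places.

0.035

Using m = M/MB = 13.9/3.114 ≈ 4.463712. Since m = (1 + c)/(c + rr + e), the denominator satisfies c + rr + e = (1 + c)/m = (1 + 0.1034) / 4.463712 ≈ 0.247193.
With c = 0.1034 and rr = 0.109, the excess reserve ratio is 0.247193 − 0.1034 − 0.109 = 0.034793.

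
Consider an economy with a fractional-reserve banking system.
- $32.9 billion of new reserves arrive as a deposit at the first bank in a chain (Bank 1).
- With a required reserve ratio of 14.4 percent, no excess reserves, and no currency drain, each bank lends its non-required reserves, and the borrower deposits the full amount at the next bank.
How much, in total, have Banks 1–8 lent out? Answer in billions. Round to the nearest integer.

$139 billion

Bank i lends (1 − rr)^i of the original deposit: Bank 1 lends 32.9·0.8560 = 28.1624, Bank 2 lends 32.9·0.8560² ≈ 24.1070, and so on.
Summing a geometric series: total = 32.9·[0.8560·(1 − 0.8560^8) / (1 − 0.8560)] ≈ 139.1958 billion.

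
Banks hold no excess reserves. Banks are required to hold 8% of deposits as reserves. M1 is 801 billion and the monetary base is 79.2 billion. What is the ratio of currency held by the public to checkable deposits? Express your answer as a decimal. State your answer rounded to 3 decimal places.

0.021

Using m = M/MB = 801/79.2 ≈ 10.113636. From m = (1 + c)/(c + rr + e), rearranging gives 1 + c = m·(c + rr + e), so c·(1 − m) = m·(rr + e) − 1.
Hence c = [m·(rr + e) − 1]/(1 − m) = [10.113636 × (0.08 + 0) − 1] / (1 − 10.113636) ≈ 0.020948.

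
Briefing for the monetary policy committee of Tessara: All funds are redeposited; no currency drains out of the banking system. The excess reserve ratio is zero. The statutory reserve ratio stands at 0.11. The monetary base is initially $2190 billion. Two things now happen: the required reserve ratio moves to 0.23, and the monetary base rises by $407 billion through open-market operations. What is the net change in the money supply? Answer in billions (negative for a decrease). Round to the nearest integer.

-8618 billion

Before: m₁ = 1 / (0.11) ≈ 9.09091, MB₁ = 2190, so M₁ = 9.09091 × 2190 = 19909.0929 billion.
After: m₂ = 1 / (0.23) ≈ 4.34783, MB₂ = 2190 + 407 = 2597, so M₂ = 4.34783 × 2597 ≈ 11291.3145 billion.
ΔM = M₂ − M₁ = 11291.3145 − 19909.0929 = -8617.7784 billion.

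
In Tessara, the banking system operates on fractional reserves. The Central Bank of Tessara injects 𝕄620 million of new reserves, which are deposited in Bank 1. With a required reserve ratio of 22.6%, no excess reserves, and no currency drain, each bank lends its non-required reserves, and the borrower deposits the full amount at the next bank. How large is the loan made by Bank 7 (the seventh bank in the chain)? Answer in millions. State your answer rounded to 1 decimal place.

𝕄103.2 million

Each bank lends a fraction (1 − rr) = 0.7740 of the deposit it receives, so Bank 7 receives 620·0.7740^6 and lends 620·0.7740^7 ≈ 103.1759 million.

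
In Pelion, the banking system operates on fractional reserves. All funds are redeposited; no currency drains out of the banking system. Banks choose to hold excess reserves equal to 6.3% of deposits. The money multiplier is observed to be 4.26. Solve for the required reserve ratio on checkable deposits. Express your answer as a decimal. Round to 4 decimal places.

0.1717

Using m = 4.26. Since m = (1 + c)/(c + rr + e), the denominator satisfies c + rr + e = (1 + c)/m = (1 + 0) / 4.26 ≈ 0.234742.
With c = 0 and e = 0.063, the required reserve ratio on checkable deposits is 0.234742 − 0 − 0.063 = 0.171742.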